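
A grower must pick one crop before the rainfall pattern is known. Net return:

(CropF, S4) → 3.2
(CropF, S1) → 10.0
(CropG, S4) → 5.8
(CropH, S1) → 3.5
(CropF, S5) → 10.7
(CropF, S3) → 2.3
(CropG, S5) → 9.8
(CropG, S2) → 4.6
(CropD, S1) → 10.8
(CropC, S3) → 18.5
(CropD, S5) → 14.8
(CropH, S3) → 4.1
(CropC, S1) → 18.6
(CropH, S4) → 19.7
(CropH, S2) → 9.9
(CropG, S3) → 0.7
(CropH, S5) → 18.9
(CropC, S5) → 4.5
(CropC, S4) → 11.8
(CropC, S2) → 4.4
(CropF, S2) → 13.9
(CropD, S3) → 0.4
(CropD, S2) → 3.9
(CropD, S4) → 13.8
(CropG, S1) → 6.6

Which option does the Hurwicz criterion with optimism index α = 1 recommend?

CropH

CropG: 1·9.8 + 0·0.7 = 9.8
CropH: 1·19.7 + 0·3.5 = 19.7
CropC: 1·18.6 + 0·4.4 = 18.6
CropD: 1·14.8 + 0·0.4 = 14.8
CropF: 1·13.9 + 0·2.3 = 13.9
Highest Hurwicz score = 19.7 → CropH.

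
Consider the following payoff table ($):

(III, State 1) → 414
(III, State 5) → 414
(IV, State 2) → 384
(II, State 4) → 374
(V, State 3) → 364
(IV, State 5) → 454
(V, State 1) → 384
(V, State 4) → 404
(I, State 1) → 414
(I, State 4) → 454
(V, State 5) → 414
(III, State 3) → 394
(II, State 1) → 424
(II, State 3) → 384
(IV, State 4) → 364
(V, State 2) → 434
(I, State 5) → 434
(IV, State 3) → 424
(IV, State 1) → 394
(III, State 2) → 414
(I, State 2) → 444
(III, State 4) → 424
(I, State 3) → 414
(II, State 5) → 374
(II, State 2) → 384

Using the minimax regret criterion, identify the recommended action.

I

Column bests: State 1=424, State 2=444, State 3=424, State 4=454, State 5=454.
I regrets: 10, 0, 10, 0, 20 → max 20
II regrets: 0, 60, 40, 80, 80 → max 80
III regrets: 10, 30, 30, 30, 40 → max 40
IV regrets: 30, 60, 0, 90, 0 → max 90
V regrets: 40, 10, 60, 50, 40 → max 60
Smallest max regret = 20 → I.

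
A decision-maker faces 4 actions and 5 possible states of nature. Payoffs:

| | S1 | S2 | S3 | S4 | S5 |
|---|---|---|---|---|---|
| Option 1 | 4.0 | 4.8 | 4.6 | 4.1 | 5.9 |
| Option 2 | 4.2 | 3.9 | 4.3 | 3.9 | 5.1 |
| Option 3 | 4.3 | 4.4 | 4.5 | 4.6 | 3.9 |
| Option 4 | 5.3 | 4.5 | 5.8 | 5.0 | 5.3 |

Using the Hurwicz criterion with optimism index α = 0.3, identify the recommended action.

Option 4

Option 1: 0.3·5.9 + 0.7·4.0 = 4.57
Option 2: 0.3·5.1 + 0.7·3.9 = 4.26
Option 3: 0.3·4.6 + 0.7·3.9 = 4.11
Option 4: 0.3·5.8 + 0.7·4.5 = 4.89
Highest Hurwicz score = 4.89 → Option 4.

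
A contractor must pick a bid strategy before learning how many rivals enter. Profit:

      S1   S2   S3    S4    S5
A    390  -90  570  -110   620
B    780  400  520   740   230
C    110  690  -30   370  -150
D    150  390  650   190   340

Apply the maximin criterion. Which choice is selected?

Row minima: A=-110, B=230, C=-150, D=150
Best worst-case = 230 → B.

B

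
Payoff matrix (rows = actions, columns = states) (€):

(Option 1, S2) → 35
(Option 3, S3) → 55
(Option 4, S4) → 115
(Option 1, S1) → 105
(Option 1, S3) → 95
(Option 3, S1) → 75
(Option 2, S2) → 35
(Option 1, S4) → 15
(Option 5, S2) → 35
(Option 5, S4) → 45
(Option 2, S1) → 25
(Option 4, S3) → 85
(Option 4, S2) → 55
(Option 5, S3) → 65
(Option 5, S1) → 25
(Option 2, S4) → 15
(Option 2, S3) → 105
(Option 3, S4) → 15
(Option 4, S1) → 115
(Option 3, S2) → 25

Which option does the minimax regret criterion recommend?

Column bests: S1=115, S2=55, S3=105, S4=115.
Option 1 regrets: 10, 20, 10, 100 → max 100
Option 2 regrets: 90, 20, 0, 100 → max 100
Option 3 regrets: 40, 30, 50, 100 → max 100
Option 4 regrets: 0, 0, 20, 0 → max 20
Option 5 regrets: 90, 20, 40, 70 → max 90
Smallest max regret = 20 → Option 4.

Option 4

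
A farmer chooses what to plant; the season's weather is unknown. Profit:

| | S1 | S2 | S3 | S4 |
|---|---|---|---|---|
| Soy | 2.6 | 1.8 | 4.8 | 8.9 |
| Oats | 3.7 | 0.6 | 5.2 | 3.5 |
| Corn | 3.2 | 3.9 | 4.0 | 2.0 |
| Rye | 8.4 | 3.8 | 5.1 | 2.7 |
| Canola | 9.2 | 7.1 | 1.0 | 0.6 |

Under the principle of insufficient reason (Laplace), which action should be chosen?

Rye

Row averages: Soy=4.525, Oats=3.25, Corn=3.275, Rye=5, Canola=4.475
Highest average = 5 → Rye.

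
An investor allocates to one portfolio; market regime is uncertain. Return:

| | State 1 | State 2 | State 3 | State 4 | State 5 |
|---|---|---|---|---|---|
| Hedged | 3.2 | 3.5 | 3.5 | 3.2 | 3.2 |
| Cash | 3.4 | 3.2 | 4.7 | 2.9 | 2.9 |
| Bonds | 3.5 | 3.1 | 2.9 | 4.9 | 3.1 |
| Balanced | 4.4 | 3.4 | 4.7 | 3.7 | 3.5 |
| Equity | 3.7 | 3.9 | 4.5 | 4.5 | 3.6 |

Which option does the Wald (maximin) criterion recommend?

Equity

Row minima: Hedged=3.2, Cash=2.9, Bonds=2.9, Balanced=3.4, Equity=3.6
Best worst-case = 3.6 → Equity.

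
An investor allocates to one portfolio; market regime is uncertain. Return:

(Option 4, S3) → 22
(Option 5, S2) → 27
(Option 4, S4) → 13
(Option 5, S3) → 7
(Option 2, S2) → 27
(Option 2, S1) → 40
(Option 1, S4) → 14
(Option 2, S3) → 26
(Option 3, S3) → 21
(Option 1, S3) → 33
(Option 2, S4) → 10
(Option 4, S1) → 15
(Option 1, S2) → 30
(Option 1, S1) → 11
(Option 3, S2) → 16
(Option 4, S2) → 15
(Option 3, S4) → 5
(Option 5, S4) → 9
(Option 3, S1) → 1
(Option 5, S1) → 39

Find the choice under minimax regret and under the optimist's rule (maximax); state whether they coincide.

minimax regret → Option 2; maximax → Option 2 (agree)

Column bests: S1=40, S2=30, S3=33, S4=14.
Option 1 regrets: 29, 0, 0, 0 → max 29
Option 2 regrets: 0, 3, 7, 4 → max 7
Option 3 regrets: 39, 14, 12, 9 → max 39
Option 4 regrets: 25, 15, 11, 1 → max 25
Option 5 regrets: 1, 3, 26, 5 → max 26
Smallest max regret = 7 → Option 2.
Row maxima: Option 1=33, Option 2=40, Option 3=21, Option 4=22, Option 5=39
Best best-case = 40 → Option 2.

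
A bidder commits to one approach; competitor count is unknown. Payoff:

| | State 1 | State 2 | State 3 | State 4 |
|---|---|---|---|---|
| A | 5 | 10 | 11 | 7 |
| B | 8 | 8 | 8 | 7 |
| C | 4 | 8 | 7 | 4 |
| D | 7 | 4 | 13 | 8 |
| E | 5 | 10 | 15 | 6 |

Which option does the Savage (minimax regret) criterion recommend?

E

Column bests: State 1=8, State 2=10, State 3=15, State 4=8.
A regrets: 3, 0, 4, 1 → max 4
B regrets: 0, 2, 7, 1 → max 7
C regrets: 4, 2, 8, 4 → max 8
D regrets: 1, 6, 2, 0 → max 6
E regrets: 3, 0, 0, 2 → max 3
Smallest max regret = 3 → E.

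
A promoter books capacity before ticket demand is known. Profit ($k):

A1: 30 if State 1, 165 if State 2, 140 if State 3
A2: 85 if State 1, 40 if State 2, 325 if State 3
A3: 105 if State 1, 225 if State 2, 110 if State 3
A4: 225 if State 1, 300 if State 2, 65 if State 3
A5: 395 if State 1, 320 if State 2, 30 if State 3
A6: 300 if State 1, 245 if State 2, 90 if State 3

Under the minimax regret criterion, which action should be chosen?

Column bests: State 1=395, State 2=320, State 3=325.
A1 regrets: 365, 155, 185 → max 365
A2 regrets: 310, 280, 0 → max 310
A3 regrets: 290, 95, 215 → max 290
A4 regrets: 170, 20, 260 → max 260
A5 regrets: 0, 0, 295 → max 295
A6 regrets: 95, 75, 235 → max 235
Smallest max regret = 235 → A6.

A6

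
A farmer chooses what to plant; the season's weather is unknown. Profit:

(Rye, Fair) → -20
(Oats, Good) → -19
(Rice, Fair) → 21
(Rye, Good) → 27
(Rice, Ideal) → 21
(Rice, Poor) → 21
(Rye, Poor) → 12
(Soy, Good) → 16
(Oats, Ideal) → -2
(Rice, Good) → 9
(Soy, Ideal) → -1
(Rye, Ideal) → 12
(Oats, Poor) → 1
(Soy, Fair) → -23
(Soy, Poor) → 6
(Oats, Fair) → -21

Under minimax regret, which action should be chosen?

Column bests: Poor=21, Fair=21, Good=27, Ideal=21.
Oats regrets: 20, 42, 46, 23 → max 46
Soy regrets: 15, 44, 11, 22 → max 44
Rye regrets: 9, 41, 0, 9 → max 41
Rice regrets: 0, 0, 18, 0 → max 18
Smallest max regret = 18 → Rice.

Rice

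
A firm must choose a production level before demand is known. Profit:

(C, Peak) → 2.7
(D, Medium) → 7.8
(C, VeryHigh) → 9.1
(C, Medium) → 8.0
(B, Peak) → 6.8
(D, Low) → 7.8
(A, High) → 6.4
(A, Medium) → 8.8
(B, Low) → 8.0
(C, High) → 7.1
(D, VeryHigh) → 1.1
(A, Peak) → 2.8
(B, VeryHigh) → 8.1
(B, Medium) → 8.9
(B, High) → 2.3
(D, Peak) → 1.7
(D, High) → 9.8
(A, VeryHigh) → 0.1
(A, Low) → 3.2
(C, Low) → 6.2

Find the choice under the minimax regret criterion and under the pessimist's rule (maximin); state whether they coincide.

Column bests: Low=8.0, Medium=8.9, High=9.8, VeryHigh=9.1, Peak=6.8.
A regrets: 4.8, 0.1, 3.4, 9.0, 4.0 → max 9.0
B regrets: 0.0, 0.0, 7.5, 1.0, 0.0 → max 7.5
C regrets: 1.8, 0.9, 2.7, 0.0, 4.1 → max 4.1
D regrets: 0.2, 1.1, 0.0, 8.0, 5.1 → max 8.0
Smallest max regret = 4.1 → C.
Row minima: A=0.1, B=2.3, C=2.7, D=1.1
Best worst-case = 2.7 → C.

minimax regret → C; maximin → C (agree)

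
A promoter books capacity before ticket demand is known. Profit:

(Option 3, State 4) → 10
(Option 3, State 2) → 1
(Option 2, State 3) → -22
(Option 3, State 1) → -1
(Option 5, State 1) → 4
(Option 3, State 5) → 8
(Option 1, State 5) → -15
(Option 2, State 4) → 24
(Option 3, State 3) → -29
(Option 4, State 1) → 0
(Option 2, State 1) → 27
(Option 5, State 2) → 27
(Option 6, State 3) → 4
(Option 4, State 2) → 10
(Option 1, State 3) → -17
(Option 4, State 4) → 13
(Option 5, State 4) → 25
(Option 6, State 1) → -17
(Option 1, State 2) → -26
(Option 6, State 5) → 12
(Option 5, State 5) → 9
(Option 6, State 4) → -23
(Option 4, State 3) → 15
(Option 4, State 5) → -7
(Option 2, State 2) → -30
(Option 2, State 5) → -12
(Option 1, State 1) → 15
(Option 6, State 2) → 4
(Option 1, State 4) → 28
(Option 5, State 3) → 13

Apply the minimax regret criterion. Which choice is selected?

Column bests: State 1=27, State 2=27, State 3=15, State 4=28, State 5=12.
Option 1 regrets: 12, 53, 32, 0, 27 → max 53
Option 2 regrets: 0, 57, 37, 4, 24 → max 57
Option 3 regrets: 28, 26, 44, 18, 4 → max 44
Option 4 regrets: 27, 17, 0, 15, 19 → max 27
Option 5 regrets: 23, 0, 2, 3, 3 → max 23
Option 6 regrets: 44, 23, 11, 51, 0 → max 51
Smallest max regret = 23 → Option 5.

Option 5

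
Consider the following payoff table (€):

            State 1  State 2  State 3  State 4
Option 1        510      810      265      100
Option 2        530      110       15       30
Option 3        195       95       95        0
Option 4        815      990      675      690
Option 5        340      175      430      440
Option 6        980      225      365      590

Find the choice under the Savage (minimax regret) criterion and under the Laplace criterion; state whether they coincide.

Column bests: State 1=980, State 2=990, State 3=675, State 4=690.
Option 1 regrets: 470, 180, 410, 590 → max 590
Option 2 regrets: 450, 880, 660, 660 → max 880
Option 3 regrets: 785, 895, 580, 690 → max 895
Option 4 regrets: 165, 0, 0, 0 → max 165
Option 5 regrets: 640, 815, 245, 250 → max 815
Option 6 regrets: 0, 765, 310, 100 → max 765
Smallest max regret = 165 → Option 4.
Row averages: Option 1=421.25, Option 2=171.25, Option 3=96.25, Option 4=792.5, Option 5=346.25, Option 6=540
Highest average = 792.5 → Option 4.

minimax regret → Option 4; laplace → Option 4 (agree)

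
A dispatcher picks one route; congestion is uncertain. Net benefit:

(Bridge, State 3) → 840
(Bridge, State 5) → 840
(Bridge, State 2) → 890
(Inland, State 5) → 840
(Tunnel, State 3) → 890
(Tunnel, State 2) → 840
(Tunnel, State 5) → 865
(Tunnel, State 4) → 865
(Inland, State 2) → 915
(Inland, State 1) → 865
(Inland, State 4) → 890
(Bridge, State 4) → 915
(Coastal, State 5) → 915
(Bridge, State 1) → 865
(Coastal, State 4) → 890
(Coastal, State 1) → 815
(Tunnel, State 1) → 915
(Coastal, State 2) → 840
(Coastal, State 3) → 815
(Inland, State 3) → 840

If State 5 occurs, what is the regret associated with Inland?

75

Best payoff under State 5 is 915.
Regret = 915 − 840 = 75.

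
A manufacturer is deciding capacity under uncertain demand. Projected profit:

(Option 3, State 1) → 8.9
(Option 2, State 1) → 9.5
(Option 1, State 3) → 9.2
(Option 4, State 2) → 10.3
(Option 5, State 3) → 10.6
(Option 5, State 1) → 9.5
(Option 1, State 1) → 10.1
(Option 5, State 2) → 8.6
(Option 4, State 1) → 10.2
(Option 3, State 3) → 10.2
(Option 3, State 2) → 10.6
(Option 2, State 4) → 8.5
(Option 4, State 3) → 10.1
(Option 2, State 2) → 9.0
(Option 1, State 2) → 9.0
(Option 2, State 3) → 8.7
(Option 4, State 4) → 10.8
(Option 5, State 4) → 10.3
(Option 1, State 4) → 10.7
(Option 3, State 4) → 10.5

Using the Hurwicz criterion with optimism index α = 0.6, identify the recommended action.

Option 4

Option 1: 0.6·10.7 + 0.4·9.0 = 10.02
Option 2: 0.6·9.5 + 0.4·8.5 = 9.1
Option 3: 0.6·10.6 + 0.4·8.9 = 9.92
Option 4: 0.6·10.8 + 0.4·10.1 = 10.52
Option 5: 0.6·10.6 + 0.4·8.6 = 9.8
Highest Hurwicz score = 10.52 → Option 4.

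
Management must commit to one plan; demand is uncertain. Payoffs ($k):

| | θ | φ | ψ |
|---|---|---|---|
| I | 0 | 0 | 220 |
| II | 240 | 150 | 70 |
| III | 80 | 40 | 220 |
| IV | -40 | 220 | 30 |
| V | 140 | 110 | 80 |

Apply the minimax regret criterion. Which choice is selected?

V

Column bests: θ=240, φ=220, ψ=220.
I regrets: 240, 220, 0 → max 240
II regrets: 0, 70, 150 → max 150
III regrets: 160, 180, 0 → max 180
IV regrets: 280, 0, 190 → max 280
V regrets: 100, 110, 140 → max 140
Smallest max regret = 140 → V.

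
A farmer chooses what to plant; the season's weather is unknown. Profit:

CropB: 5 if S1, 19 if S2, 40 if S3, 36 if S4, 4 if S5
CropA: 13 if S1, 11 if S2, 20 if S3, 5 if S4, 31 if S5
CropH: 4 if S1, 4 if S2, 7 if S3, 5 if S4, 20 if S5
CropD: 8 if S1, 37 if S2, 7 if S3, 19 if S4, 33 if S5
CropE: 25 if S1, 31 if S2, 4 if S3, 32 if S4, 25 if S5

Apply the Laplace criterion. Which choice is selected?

Row averages: CropB=20.8, CropA=16, CropH=8, CropD=20.8, CropE=23.4
Highest average = 23.4 → CropE.

CropE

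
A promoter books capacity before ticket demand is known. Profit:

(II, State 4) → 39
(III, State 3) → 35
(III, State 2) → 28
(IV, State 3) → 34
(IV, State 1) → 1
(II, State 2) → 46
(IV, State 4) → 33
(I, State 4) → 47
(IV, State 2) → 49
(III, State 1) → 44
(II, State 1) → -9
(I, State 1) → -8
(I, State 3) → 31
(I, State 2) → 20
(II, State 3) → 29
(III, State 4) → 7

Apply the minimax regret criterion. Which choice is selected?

III

Column bests: State 1=44, State 2=49, State 3=35, State 4=47.
I regrets: 52, 29, 4, 0 → max 52
II regrets: 53, 3, 6, 8 → max 53
III regrets: 0, 21, 0, 40 → max 40
IV regrets: 43, 0, 1, 14 → max 43
Smallest max regret = 40 → III.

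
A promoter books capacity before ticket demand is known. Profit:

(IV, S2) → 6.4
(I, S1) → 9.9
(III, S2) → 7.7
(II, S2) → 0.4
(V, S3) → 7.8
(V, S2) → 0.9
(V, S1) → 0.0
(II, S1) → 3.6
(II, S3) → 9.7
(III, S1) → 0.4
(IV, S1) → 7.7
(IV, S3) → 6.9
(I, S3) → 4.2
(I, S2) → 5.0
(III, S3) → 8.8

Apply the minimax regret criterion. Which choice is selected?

IV

Column bests: S1=9.9, S2=7.7, S3=9.7.
I regrets: 0.0, 2.7, 5.5 → max 5.5
II regrets: 6.3, 7.3, 0.0 → max 7.3
III regrets: 9.5, 0.0, 0.9 → max 9.5
IV regrets: 2.2, 1.3, 2.8 → max 2.8
V regrets: 9.9, 6.8, 1.9 → max 9.9
Smallest max regret = 2.8 → IV.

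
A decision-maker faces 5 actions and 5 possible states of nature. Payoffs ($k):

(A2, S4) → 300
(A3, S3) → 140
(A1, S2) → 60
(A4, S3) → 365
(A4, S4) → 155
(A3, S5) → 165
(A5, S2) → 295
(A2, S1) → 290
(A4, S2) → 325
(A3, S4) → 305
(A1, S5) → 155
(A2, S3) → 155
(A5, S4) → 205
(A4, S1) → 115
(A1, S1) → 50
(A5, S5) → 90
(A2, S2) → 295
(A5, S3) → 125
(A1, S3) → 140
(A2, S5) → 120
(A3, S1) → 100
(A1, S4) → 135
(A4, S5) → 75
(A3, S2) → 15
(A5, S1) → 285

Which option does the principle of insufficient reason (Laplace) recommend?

Row averages: A1=108, A2=232, A3=145, A4=207, A5=200
Highest average = 232 → A2.

A2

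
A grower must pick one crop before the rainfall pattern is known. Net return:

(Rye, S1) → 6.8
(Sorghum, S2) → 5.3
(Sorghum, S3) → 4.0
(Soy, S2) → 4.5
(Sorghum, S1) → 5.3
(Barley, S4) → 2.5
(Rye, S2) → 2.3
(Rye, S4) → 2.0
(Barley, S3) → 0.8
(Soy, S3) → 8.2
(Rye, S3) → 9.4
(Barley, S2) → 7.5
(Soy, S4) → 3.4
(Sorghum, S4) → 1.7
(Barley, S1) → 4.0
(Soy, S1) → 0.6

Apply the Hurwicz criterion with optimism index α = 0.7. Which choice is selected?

Barley: 0.7·7.5 + 0.3·0.8 = 5.49
Rye: 0.7·9.4 + 0.3·2.0 = 7.18
Soy: 0.7·8.2 + 0.3·0.6 = 5.92
Sorghum: 0.7·5.3 + 0.3·1.7 = 4.22
Highest Hurwicz score = 7.18 → Rye.

Rye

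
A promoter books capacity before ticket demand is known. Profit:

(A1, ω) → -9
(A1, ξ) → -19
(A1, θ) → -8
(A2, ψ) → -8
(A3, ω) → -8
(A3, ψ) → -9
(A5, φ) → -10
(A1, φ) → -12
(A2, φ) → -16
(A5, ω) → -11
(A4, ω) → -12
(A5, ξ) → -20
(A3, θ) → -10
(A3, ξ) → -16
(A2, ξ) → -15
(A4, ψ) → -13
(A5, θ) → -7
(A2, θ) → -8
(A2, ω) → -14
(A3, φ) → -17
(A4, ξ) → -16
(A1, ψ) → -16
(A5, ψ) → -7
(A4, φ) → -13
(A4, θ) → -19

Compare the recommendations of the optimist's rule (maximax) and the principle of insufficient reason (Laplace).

maximax → A5; laplace → A5 (agree)

Row maxima: A1=-8, A2=-8, A3=-8, A4=-12, A5=-7
Best best-case = -7 → A5.
Row averages: A1=-12.8, A2=-12.2, A3=-12, A4=-14.6, A5=-11
Highest average = -11 → A5.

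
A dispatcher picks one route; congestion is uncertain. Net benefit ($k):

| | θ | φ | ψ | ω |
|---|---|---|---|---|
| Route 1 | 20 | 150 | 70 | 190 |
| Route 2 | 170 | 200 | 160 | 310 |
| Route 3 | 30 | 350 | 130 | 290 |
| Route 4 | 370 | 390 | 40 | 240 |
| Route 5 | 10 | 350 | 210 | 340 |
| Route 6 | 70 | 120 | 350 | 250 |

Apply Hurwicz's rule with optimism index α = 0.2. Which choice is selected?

Route 1: 0.2·190 + 0.8·20 = 54
Route 2: 0.2·310 + 0.8·160 = 190
Route 3: 0.2·350 + 0.8·30 = 94
Route 4: 0.2·390 + 0.8·40 = 110
Route 5: 0.2·350 + 0.8·10 = 78
Route 6: 0.2·350 + 0.8·70 = 126
Highest Hurwicz score = 190 → Route 2.

Route 2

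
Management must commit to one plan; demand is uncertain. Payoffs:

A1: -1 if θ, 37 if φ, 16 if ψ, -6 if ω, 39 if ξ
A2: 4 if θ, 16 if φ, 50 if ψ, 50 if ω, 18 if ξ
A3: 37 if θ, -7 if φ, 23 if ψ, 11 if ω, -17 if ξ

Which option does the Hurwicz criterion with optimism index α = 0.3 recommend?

A1: 0.3·39 + 0.7·(-6) = 7.5
A2: 0.3·50 + 0.7·4 = 17.8
A3: 0.3·37 + 0.7·(-17) = -0.8
Highest Hurwicz score = 17.8 → A2.

A2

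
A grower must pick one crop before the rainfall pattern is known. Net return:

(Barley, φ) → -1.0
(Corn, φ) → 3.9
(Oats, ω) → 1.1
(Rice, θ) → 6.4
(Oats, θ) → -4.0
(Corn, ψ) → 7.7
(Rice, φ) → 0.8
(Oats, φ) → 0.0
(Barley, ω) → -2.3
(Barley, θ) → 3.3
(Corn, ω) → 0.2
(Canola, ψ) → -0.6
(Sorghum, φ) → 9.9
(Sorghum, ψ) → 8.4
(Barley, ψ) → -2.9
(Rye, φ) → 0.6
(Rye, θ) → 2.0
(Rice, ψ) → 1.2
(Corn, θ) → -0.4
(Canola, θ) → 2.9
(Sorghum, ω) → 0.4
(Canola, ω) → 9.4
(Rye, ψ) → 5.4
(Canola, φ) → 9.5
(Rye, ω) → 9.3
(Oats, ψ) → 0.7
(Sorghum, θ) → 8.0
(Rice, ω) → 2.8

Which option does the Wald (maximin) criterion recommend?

Row minima: Sorghum=0.4, Canola=-0.6, Corn=-0.4, Rye=0.6, Barley=-2.9, Oats=-4.0, Rice=0.8
Best worst-case = 0.8 → Rice.

Rice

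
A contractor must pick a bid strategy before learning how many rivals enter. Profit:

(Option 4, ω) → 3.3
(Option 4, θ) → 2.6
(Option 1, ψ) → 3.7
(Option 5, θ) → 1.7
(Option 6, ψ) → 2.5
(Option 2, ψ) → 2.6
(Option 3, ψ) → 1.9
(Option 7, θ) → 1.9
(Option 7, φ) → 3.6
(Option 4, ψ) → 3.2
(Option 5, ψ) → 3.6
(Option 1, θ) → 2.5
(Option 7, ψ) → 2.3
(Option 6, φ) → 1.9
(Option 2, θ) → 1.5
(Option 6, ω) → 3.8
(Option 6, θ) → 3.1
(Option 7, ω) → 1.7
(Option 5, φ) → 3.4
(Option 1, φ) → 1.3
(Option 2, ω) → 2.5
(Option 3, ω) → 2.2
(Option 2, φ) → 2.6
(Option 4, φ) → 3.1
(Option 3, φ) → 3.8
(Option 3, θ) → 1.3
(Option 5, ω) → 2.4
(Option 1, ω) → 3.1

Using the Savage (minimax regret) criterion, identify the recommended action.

Option 4

Column bests: θ=3.1, φ=3.8, ψ=3.7, ω=3.8.
Option 1 regrets: 0.6, 2.5, 0.0, 0.7 → max 2.5
Option 2 regrets: 1.6, 1.2, 1.1, 1.3 → max 1.6
Option 3 regrets: 1.8, 0.0, 1.8, 1.6 → max 1.8
Option 4 regrets: 0.5, 0.7, 0.5, 0.5 → max 0.7
Option 5 regrets: 1.4, 0.4, 0.1, 1.4 → max 1.4
Option 6 regrets: 0.0, 1.9, 1.2, 0.0 → max 1.9
Option 7 regrets: 1.2, 0.2, 1.4, 2.1 → max 2.1
Smallest max regret = 0.7 → Option 4.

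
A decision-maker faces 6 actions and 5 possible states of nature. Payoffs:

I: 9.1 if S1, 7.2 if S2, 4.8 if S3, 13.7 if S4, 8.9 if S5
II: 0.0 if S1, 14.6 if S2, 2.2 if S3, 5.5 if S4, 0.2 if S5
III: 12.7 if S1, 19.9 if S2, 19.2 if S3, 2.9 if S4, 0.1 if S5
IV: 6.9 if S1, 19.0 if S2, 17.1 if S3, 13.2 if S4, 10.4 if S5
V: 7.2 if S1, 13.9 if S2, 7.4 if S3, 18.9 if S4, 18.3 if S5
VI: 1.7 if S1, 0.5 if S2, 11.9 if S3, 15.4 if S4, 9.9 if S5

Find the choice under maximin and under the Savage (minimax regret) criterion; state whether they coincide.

Row minima: I=4.8, II=0.0, III=0.1, IV=6.9, V=7.2, VI=0.5
Best worst-case = 7.2 → V.
Column bests: S1=12.7, S2=19.9, S3=19.2, S4=18.9, S5=18.3.
I regrets: 3.6, 12.7, 14.4, 5.2, 9.4 → max 14.4
II regrets: 12.7, 5.3, 17.0, 13.4, 18.1 → max 18.1
III regrets: 0.0, 0.0, 0.0, 16.0, 18.2 → max 18.2
IV regrets: 5.8, 0.9, 2.1, 5.7, 7.9 → max 7.9
V regrets: 5.5, 6.0, 11.8, 0.0, 0.0 → max 11.8
VI regrets: 11.0, 19.4, 7.3, 3.5, 8.4 → max 19.4
Smallest max regret = 7.9 → IV.

maximin → V; minimax regret → IV (disagree)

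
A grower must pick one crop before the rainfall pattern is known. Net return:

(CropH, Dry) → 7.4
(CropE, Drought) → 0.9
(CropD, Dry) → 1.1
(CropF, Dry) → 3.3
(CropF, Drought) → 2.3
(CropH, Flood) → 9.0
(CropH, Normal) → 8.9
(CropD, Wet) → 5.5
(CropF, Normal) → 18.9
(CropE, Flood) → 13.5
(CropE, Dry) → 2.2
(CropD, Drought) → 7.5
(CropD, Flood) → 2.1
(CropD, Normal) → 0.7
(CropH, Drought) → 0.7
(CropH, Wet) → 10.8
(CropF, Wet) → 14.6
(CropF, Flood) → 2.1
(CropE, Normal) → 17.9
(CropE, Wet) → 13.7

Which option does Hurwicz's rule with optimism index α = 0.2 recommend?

CropE: 0.2·17.9 + 0.8·0.9 = 4.3
CropH: 0.2·10.8 + 0.8·0.7 = 2.72
CropF: 0.2·18.9 + 0.8·2.1 = 5.46
CropD: 0.2·7.5 + 0.8·0.7 = 2.06
Highest Hurwicz score = 5.46 → CropF.

CropF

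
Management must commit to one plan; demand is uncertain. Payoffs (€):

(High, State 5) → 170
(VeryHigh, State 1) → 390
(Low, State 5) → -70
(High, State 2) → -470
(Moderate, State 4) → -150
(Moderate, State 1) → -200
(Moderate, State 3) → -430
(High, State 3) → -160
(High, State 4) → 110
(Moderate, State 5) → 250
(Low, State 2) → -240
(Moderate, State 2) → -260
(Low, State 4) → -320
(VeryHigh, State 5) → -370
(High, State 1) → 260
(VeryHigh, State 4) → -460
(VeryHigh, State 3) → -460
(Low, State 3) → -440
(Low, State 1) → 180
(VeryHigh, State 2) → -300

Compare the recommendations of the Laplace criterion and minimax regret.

Row averages: Low=-178, Moderate=-158, High=-18, VeryHigh=-240
Highest average = -18 → High.
Column bests: State 1=390, State 2=-240, State 3=-160, State 4=110, State 5=250.
Low regrets: 210, 0, 280, 430, 320 → max 430
Moderate regrets: 590, 20, 270, 260, 0 → max 590
High regrets: 130, 230, 0, 0, 80 → max 230
VeryHigh regrets: 0, 60, 300, 570, 620 → max 620
Smallest max regret = 230 → High.

laplace → High; minimax regret → High (agree)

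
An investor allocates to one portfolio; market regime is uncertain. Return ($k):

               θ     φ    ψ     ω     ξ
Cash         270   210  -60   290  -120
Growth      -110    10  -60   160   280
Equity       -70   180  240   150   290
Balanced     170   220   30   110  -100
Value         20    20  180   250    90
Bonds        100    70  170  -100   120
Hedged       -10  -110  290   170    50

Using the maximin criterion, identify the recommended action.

Row minima: Cash=-120, Growth=-110, Equity=-70, Balanced=-100, Value=20, Bonds=-100, Hedged=-110
Best worst-case = 20 → Value.

Value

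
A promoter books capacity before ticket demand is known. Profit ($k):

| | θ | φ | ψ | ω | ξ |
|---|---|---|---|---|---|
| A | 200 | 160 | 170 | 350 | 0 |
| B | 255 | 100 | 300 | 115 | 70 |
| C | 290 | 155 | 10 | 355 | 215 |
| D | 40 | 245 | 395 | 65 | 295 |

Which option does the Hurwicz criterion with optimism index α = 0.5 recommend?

D

A: 0.5·350 + 0.5·0 = 175
B: 0.5·300 + 0.5·70 = 185
C: 0.5·355 + 0.5·10 = 182.5
D: 0.5·395 + 0.5·40 = 217.5
Highest Hurwicz score = 217.5 → D.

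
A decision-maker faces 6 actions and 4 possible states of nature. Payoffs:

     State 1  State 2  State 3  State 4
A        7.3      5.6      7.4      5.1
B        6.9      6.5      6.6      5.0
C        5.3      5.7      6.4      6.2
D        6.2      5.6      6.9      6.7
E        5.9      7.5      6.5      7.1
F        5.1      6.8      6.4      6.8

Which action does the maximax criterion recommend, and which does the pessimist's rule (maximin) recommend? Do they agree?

maximax → E; maximin → E (agree)

Row maxima: A=7.4, B=6.9, C=6.4, D=6.9, E=7.5, F=6.8
Best best-case = 7.5 → E.
Row minima: A=5.1, B=5.0, C=5.3, D=5.6, E=5.9, F=5.1
Best worst-case = 5.9 → E.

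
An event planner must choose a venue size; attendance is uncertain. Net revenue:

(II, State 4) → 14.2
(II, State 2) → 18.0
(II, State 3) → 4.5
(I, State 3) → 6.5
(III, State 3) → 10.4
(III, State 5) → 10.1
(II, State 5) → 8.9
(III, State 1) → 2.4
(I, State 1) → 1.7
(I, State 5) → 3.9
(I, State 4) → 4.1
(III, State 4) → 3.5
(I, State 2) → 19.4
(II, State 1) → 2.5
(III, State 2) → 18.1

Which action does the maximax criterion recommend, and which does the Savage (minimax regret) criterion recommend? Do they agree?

Row maxima: I=19.4, II=18.0, III=18.1
Best best-case = 19.4 → I.
Column bests: State 1=2.5, State 2=19.4, State 3=10.4, State 4=14.2, State 5=10.1.
I regrets: 0.8, 0.0, 3.9, 10.1, 6.2 → max 10.1
II regrets: 0.0, 1.4, 5.9, 0.0, 1.2 → max 5.9
III regrets: 0.1, 1.3, 0.0, 10.7, 0.0 → max 10.7
Smallest max regret = 5.9 → II.

maximax → I; minimax regret → II (disagree)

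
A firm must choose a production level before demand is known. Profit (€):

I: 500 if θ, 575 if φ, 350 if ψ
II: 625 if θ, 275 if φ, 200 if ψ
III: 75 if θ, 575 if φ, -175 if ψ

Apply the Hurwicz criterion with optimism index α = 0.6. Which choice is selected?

I: 0.6·575 + 0.4·350 = 485
II: 0.6·625 + 0.4·200 = 455
III: 0.6·575 + 0.4·(-175) = 275
Highest Hurwicz score = 485 → I.

I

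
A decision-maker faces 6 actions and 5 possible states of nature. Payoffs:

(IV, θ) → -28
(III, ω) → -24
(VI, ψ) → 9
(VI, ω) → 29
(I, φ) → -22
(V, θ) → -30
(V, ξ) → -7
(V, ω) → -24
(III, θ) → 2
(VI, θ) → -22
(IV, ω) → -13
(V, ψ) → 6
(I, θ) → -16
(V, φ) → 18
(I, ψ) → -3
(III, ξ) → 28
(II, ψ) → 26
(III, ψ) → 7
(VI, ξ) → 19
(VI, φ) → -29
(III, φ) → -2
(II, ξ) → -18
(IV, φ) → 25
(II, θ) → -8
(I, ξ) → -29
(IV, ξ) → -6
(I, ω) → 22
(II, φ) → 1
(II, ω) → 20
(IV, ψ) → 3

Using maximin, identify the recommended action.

Row minima: I=-29, II=-18, III=-24, IV=-28, V=-30, VI=-29
Best worst-case = -18 → II.

II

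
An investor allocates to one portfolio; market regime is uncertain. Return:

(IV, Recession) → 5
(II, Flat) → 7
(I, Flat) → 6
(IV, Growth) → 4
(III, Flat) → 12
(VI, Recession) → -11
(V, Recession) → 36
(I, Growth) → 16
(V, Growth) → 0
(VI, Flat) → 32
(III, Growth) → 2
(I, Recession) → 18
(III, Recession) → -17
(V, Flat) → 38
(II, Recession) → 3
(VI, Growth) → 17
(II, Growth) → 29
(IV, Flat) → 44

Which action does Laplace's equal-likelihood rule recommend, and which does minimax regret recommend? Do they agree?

laplace → V; minimax regret → V (agree)

Row averages: I=40/3, II=13, III=-1, IV=53/3, V=74/3, VI=38/3
Highest average = 74/3 → V.
Column bests: Recession=36, Flat=44, Growth=29.
I regrets: 18, 38, 13 → max 38
II regrets: 33, 37, 0 → max 37
III regrets: 53, 32, 27 → max 53
IV regrets: 31, 0, 25 → max 31
V regrets: 0, 6, 29 → max 29
VI regrets: 47, 12, 12 → max 47
Smallest max regret = 29 → V.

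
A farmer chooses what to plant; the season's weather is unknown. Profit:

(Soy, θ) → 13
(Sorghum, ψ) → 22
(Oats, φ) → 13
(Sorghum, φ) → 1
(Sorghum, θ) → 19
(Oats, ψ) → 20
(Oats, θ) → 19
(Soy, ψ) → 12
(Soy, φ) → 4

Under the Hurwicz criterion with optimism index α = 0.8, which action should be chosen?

Oats

Oats: 0.8·20 + 0.2·13 = 18.6
Soy: 0.8·13 + 0.2·4 = 11.2
Sorghum: 0.8·22 + 0.2·1 = 17.8
Highest Hurwicz score = 18.6 → Oats.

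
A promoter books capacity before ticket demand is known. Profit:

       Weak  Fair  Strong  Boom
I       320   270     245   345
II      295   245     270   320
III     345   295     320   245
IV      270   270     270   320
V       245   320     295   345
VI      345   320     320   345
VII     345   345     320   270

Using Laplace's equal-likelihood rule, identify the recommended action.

Row averages: I=295, II=282.5, III=301.25, IV=282.5, V=301.25, VI=332.5, VII=320
Highest average = 332.5 → VI.

VI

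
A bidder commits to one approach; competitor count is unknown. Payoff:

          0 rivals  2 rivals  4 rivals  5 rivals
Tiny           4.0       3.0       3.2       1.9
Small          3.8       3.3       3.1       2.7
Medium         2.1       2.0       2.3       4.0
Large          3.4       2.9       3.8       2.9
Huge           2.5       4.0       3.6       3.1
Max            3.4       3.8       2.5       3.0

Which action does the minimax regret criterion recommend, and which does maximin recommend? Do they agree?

minimax regret → Large; maximin → Large (agree)

Column bests: 0 rivals=4.0, 2 rivals=4.0, 4 rivals=3.8, 5 rivals=4.0.
Tiny regrets: 0.0, 1.0, 0.6, 2.1 → max 2.1
Small regrets: 0.2, 0.7, 0.7, 1.3 → max 1.3
Medium regrets: 1.9, 2.0, 1.5, 0.0 → max 2.0
Large regrets: 0.6, 1.1, 0.0, 1.1 → max 1.1
Huge regrets: 1.5, 0.0, 0.2, 0.9 → max 1.5
Max regrets: 0.6, 0.2, 1.3, 1.0 → max 1.3
Smallest max regret = 1.1 → Large.
Row minima: Tiny=1.9, Small=2.7, Medium=2.0, Large=2.9, Huge=2.5, Max=2.5
Best worst-case = 2.9 → Large.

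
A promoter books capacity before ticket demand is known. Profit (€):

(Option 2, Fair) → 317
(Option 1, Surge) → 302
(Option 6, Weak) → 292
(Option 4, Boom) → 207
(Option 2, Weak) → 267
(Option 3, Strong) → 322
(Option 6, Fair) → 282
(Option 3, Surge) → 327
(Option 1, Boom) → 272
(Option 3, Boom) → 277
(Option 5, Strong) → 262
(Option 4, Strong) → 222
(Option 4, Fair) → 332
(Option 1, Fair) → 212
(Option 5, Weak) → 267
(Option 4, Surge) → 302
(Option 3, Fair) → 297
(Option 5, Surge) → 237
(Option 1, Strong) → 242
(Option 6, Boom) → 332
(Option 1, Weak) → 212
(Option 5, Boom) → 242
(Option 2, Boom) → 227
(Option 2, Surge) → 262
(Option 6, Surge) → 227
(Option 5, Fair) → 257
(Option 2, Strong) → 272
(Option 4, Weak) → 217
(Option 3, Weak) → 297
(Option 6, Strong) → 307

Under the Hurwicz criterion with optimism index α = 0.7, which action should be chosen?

Option 3

Option 1: 0.7·302 + 0.3·212 = 275
Option 2: 0.7·317 + 0.3·227 = 290
Option 3: 0.7·327 + 0.3·277 = 312
Option 4: 0.7·332 + 0.3·207 = 294.5
Option 5: 0.7·267 + 0.3·237 = 258
Option 6: 0.7·332 + 0.3·227 = 300.5
Highest Hurwicz score = 312 → Option 3.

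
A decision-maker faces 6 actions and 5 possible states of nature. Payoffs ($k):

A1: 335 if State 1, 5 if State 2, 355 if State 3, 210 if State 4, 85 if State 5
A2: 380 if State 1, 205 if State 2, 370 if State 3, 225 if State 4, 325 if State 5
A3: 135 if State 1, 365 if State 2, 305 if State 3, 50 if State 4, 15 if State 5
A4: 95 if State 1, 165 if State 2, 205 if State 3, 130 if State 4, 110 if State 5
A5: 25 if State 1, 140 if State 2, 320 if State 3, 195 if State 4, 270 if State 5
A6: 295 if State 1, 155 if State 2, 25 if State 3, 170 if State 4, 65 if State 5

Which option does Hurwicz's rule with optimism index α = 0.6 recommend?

A1: 0.6·355 + 0.4·5 = 215
A2: 0.6·380 + 0.4·205 = 310
A3: 0.6·365 + 0.4·15 = 225
A4: 0.6·205 + 0.4·95 = 161
A5: 0.6·320 + 0.4·25 = 202
A6: 0.6·295 + 0.4·25 = 187
Highest Hurwicz score = 310 → A2.

A2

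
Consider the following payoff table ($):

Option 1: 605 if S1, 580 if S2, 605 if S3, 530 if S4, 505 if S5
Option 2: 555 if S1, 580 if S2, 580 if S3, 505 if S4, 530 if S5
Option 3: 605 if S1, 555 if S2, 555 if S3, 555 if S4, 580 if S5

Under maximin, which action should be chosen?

Row minima: Option 1=505, Option 2=505, Option 3=555
Best worst-case = 555 → Option 3.

Option 3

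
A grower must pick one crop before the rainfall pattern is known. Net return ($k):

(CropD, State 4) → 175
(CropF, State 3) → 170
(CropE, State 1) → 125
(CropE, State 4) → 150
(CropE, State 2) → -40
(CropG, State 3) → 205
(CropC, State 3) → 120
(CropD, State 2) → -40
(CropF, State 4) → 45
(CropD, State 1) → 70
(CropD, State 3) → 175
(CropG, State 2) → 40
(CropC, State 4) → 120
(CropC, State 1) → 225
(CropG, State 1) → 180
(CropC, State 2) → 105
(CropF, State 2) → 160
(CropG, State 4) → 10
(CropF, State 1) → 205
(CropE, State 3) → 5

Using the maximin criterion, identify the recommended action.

CropC

Row minima: CropE=-40, CropF=45, CropG=10, CropD=-40, CropC=105
Best worst-case = 105 → CropC.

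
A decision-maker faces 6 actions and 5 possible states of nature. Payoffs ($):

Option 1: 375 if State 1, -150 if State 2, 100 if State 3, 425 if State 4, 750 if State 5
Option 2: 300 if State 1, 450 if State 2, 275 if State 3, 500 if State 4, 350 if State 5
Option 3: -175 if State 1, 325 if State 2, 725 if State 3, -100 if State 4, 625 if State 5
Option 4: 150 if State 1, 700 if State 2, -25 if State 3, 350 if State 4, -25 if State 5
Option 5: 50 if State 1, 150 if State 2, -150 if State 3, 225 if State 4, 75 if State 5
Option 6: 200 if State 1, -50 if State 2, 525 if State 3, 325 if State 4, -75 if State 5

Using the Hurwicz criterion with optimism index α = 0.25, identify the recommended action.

Option 2

Option 1: 0.25·750 + 0.75·(-150) = 75
Option 2: 0.25·500 + 0.75·275 = 331.25
Option 3: 0.25·725 + 0.75·(-175) = 50
Option 4: 0.25·700 + 0.75·(-25) = 156.25
Option 5: 0.25·225 + 0.75·(-150) = -56.25
Option 6: 0.25·525 + 0.75·(-75) = 75
Highest Hurwicz score = 331.25 → Option 2.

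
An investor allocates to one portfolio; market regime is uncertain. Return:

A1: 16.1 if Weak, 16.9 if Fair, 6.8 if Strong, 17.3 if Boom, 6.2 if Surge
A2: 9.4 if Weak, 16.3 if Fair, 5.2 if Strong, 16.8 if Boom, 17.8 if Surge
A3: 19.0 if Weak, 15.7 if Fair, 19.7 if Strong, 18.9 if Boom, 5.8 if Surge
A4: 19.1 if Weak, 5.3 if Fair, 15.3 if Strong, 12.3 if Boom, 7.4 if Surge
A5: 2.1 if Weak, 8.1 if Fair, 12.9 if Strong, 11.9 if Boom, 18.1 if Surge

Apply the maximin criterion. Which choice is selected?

A1

Row minima: A1=6.2, A2=5.2, A3=5.8, A4=5.3, A5=2.1
Best worst-case = 6.2 → A1.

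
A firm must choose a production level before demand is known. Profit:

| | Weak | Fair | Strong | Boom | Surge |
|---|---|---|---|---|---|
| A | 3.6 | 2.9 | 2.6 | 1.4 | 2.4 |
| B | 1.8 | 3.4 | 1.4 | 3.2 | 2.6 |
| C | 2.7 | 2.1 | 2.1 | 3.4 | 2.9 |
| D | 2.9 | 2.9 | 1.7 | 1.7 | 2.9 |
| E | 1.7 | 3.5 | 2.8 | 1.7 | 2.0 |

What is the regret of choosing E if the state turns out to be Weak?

Best payoff under Weak is 3.6.
Regret = 3.6 − 1.7 = 1.9.

1.9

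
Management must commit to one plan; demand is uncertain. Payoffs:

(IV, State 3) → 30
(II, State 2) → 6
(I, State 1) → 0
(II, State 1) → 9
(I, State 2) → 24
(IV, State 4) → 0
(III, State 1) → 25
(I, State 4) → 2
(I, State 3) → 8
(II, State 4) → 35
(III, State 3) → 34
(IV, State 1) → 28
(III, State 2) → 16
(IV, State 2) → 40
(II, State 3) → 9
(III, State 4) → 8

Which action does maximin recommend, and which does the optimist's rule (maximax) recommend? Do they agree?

maximin → III; maximax → IV (disagree)

Row minima: I=0, II=6, III=8, IV=0
Best worst-case = 8 → III.
Row maxima: I=24, II=35, III=34, IV=40
Best best-case = 40 → IV.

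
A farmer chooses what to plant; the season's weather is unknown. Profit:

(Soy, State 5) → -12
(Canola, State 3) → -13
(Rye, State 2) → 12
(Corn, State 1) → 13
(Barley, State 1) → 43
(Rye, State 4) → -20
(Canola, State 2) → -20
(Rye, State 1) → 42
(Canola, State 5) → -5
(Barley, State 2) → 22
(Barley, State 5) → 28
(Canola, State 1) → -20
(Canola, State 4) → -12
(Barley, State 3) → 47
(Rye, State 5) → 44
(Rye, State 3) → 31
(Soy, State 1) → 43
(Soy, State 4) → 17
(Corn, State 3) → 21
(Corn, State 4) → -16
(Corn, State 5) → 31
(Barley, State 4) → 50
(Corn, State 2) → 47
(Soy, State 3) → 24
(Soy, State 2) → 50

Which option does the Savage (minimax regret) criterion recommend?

Barley

Column bests: State 1=43, State 2=50, State 3=47, State 4=50, State 5=44.
Corn regrets: 30, 3, 26, 66, 13 → max 66
Barley regrets: 0, 28, 0, 0, 16 → max 28
Soy regrets: 0, 0, 23, 33, 56 → max 56
Canola regrets: 63, 70, 60, 62, 49 → max 70
Rye regrets: 1, 38, 16, 70, 0 → max 70
Smallest max regret = 28 → Barley.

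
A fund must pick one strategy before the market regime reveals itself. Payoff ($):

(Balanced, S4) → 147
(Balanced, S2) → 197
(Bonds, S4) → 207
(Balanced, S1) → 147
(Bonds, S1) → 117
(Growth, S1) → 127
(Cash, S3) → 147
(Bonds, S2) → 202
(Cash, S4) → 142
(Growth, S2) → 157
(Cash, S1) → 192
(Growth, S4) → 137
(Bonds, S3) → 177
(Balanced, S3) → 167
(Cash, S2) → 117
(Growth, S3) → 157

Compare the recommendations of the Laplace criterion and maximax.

Row averages: Growth=144.5, Bonds=175.75, Balanced=164.5, Cash=149.5
Highest average = 175.75 → Bonds.
Row maxima: Growth=157, Bonds=207, Balanced=197, Cash=192
Best best-case = 207 → Bonds.

laplace → Bonds; maximax → Bonds (agree)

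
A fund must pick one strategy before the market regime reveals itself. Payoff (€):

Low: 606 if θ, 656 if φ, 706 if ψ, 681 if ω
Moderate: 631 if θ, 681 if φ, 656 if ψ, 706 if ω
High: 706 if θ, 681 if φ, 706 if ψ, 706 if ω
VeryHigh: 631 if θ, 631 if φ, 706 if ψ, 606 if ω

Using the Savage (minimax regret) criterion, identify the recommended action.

High

Column bests: θ=706, φ=681, ψ=706, ω=706.
Low regrets: 100, 25, 0, 25 → max 100
Moderate regrets: 75, 0, 50, 0 → max 75
High regrets: 0, 0, 0, 0 → max 0
VeryHigh regrets: 75, 50, 0, 100 → max 100
Smallest max regret = 0 → High.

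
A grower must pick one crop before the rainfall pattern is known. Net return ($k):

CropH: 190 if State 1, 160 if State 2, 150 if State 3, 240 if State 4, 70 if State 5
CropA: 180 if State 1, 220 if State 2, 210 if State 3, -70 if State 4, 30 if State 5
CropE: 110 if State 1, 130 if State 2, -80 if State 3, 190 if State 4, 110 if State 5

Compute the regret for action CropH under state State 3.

Best payoff under State 3 is 210.
Regret = 210 − 150 = 60.

60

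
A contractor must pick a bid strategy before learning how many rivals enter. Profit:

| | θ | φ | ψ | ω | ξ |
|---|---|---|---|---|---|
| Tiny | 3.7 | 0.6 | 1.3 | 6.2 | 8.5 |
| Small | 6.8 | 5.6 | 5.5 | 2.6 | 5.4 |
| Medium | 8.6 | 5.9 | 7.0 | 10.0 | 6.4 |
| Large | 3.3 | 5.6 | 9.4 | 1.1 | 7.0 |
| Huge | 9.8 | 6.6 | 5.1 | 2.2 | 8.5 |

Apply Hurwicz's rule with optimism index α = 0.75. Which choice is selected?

Medium

Tiny: 0.75·8.5 + 0.25·0.6 = 6.525
Small: 0.75·6.8 + 0.25·2.6 = 5.75
Medium: 0.75·10.0 + 0.25·5.9 = 8.975
Large: 0.75·9.4 + 0.25·1.1 = 7.325
Huge: 0.75·9.8 + 0.25·2.2 = 7.9
Highest Hurwicz score = 8.975 → Medium.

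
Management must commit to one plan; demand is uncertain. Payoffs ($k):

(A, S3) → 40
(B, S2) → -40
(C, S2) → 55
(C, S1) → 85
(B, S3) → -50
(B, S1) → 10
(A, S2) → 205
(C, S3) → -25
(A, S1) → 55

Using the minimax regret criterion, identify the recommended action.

A

Column bests: S1=85, S2=205, S3=40.
A regrets: 30, 0, 0 → max 30
B regrets: 75, 245, 90 → max 245
C regrets: 0, 150, 65 → max 150
Smallest max regret = 30 → A.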